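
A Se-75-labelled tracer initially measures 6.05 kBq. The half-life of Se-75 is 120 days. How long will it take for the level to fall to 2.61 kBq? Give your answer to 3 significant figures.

Fraction remaining = 2.61/6.05 ≈ 0.4314.
n = log₂(6.05/2.61) = ln(2.318)/ln 2 ≈ 1.2129 half-lives.
t = n × t½ = 1.2129 × 120 ≈ 145.55 days.

146 days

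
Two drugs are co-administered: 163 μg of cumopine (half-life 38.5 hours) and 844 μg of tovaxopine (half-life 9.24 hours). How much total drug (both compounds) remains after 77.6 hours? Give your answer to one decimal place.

cumopine: 163 × (1/2)^(77.6/38.5) = 163 × (1/2)^2.0156 ≈ 40.312 μg.
tovaxopine: 844 × (1/2)^(77.6/9.24) = 844 × (1/2)^8.3983 ≈ 2.5016 μg.
Total = 40.312 + 2.5016 ≈ 42.814 μg.

42.8 μg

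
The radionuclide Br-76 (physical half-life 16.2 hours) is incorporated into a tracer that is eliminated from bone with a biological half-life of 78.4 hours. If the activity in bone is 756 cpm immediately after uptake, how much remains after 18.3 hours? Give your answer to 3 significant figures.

1/t_eff = 1/t_phys + 1/t_biol = 1/16.2 + 1/78.4 = 0.074483 per hour.
t_eff = 16.2 × 78.4 / (16.2 + 78.4) ≈ 13.426 hours.
Remaining = 756 × (1/2)^(18.3/13.426) = 756 × (1/2)^1.363 ≈ 293.9 cpm.

294 cpm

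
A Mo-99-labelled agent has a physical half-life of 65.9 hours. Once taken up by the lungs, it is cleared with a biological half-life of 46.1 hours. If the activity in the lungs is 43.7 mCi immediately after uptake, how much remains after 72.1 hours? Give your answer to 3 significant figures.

6.92 mCi

1/t_eff = 1/t_phys + 1/t_biol = 1/65.9 + 1/46.1 = 0.036866 per hour.
t_eff = 65.9 × 46.1 / (65.9 + 46.1) ≈ 27.125 hours.
Remaining = 43.7 × (1/2)^(72.1/27.125) = 43.7 × (1/2)^2.6581 ≈ 6.9234 mCi.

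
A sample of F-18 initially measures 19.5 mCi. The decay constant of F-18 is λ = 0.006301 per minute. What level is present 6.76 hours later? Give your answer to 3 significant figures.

t½ = ln 2 / λ = 0.69315 / 0.006301 ≈ 110.01 minutes.
Convert the elapsed time: 6.76 hours = 405.6 minutes.
Number of half-lives: n = 405.6/110.01 ≈ 3.6871.
Remaining = 19.5 × (1/2)^3.6871 = 19.5 × 0.077639 ≈ 1.514 mCi.

1.51 mCi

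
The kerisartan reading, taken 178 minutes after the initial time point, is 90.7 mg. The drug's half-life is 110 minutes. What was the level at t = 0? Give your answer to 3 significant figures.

Number of half-lives elapsed: n = 178/110 ≈ 1.6182.
A₀ = A × 2^n = 90.7 × 2^1.6182 = 90.7 × 3.0699 ≈ 278.44 mg.

278 mg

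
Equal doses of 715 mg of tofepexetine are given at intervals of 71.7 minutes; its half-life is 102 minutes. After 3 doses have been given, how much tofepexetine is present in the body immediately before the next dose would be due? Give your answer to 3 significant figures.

875 mg

The 3 doses were given 215.1, 143.4, 71.7 minutes ago.
Total = 715·(1/2)^(215.1/102) + 715·(1/2)^(143.4/102) + 715·(1/2)^(71.7/102)
      = 165.76 + 269.83 + 439.24 ≈ 874.83 mg.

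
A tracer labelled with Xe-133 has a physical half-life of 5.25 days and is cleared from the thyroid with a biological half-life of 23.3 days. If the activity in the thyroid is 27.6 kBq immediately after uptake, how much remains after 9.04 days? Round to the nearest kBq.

1/t_eff = 1/t_phys + 1/t_biol = 1/5.25 + 1/23.3 = 0.23339 per day.
t_eff = 5.25 × 23.3 / (5.25 + 23.3) ≈ 4.2846 days.
Remaining = 27.6 × (1/2)^(9.04/4.2846) = 27.6 × (1/2)^2.1099 ≈ 6.394 kBq.

6 kBq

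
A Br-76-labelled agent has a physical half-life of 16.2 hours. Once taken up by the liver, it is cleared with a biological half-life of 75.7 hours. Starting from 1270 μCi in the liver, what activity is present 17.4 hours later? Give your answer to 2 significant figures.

510 μCi

1/t_eff = 1/t_phys + 1/t_biol = 1/16.2 + 1/75.7 = 0.074938 per hour.
t_eff = 16.2 × 75.7 / (16.2 + 75.7) ≈ 13.344 hours.
Remaining = 1270 × (1/2)^(17.4/13.344) = 1270 × (1/2)^1.3039 ≈ 514.38 μCi.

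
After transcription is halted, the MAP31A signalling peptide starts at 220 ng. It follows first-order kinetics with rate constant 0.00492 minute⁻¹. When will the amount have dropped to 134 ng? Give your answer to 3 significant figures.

101 minutes

t½ = ln 2 / λ = 0.69315 / 0.00492 ≈ 140.88 minutes.
Fraction remaining = 134/220 ≈ 0.60909.
n = log₂(220/134) = ln(1.6418)/ln 2 ≈ 0.71527 half-lives.
t = n × t½ = 0.71527 × 140.88 ≈ 100.77 minutes.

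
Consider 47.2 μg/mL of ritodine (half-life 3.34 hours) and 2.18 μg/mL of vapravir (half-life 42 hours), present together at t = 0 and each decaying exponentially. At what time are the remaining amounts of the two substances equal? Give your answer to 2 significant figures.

Set 47.2·(1/2)^(t/3.34) = 2.18·(1/2)^(t/42).
Taking log₂: log₂(47.2/2.18) = t·(1/3.34 − 1/42).
log₂(21.651) = 4.4364; 1/3.34 − 1/42 = 0.27559.
t = 4.4364 / 0.27559 ≈ 16.098 hours.

16 hours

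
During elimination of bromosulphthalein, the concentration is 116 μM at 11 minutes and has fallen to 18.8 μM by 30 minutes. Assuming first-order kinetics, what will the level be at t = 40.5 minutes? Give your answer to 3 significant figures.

6.88 μM

Over Δt = 30 − 11 = 19 minutes, the level fell by a factor of 116/18.8 ≈ 6.1702.
n = log₂(6.1702) ≈ 2.6253 half-lives, so t½ = 19/2.6253 ≈ 7.2372 minutes.
From t = 30 to t = 40.5: 18.8 × (1/2)^((40.5−30)/7.2372) ≈ 6.8772 μM.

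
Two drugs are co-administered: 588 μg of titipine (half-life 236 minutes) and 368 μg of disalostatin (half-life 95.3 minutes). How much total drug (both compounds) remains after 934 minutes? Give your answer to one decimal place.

titipine: 588 × (1/2)^(934/236) = 588 × (1/2)^3.9576 ≈ 37.845 μg.
disalostatin: 368 × (1/2)^(934/95.3) = 368 × (1/2)^9.8006 ≈ 0.41263 μg.
Total = 37.845 + 0.41263 ≈ 38.258 μg.

38.3 μg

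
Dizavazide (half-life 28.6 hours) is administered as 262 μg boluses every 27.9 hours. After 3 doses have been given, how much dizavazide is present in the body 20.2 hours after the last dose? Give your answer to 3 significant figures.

284 μg

The 3 doses were given 76, 48.1, 20.2 hours ago.
Total = 262·(1/2)^(76/28.6) + 262·(1/2)^(48.1/28.6) + 262·(1/2)^(20.2/28.6)
      = 41.53 + 81.663 + 160.58 ≈ 283.77 μg.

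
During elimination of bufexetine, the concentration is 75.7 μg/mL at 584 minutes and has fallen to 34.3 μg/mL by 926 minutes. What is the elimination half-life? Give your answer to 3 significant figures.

Over Δt = 926 − 584 = 342 minutes, the level fell by a factor of 75.7/34.3 ≈ 2.207.
n = log₂(2.207) ≈ 1.1421 half-lives, so t½ = 342/1.1421 ≈ 299.45 minutes.

299 minutes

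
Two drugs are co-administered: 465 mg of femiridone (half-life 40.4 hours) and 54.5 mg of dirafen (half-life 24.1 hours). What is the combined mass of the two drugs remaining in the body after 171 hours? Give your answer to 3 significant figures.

femiridone: 465 × (1/2)^(171/40.4) = 465 × (1/2)^4.2327 ≈ 24.734 mg.
dirafen: 54.5 × (1/2)^(171/24.1) = 54.5 × (1/2)^7.0954 ≈ 0.39853 mg.
Total = 24.734 + 0.39853 ≈ 25.132 mg.

25.1 mg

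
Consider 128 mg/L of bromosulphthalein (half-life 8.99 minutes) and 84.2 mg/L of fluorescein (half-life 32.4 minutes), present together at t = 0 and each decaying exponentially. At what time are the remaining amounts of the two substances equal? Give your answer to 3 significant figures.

7.52 minutes

Set 128·(1/2)^(t/8.99) = 84.2·(1/2)^(t/32.4).
Taking log₂: log₂(128/84.2) = t·(1/8.99 − 1/32.4).
log₂(1.5202) = 0.60425; 1/8.99 − 1/32.4 = 0.080371.
t = 0.60425 / 0.080371 ≈ 7.5183 minutes.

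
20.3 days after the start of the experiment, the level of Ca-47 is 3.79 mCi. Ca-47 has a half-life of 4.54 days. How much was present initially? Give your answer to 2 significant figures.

Number of half-lives elapsed: n = 20.3/4.54 ≈ 4.4714.
A₀ = A × 2^n = 3.79 × 2^4.4714 = 3.79 × 22.183 ≈ 84.073 mCi.

84 mCi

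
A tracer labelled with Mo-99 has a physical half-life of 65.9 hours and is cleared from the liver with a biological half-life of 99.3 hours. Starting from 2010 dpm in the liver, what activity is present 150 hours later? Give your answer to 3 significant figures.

146 dpm

1/t_eff = 1/t_phys + 1/t_biol = 1/65.9 + 1/99.3 = 0.025245 per hour.
t_eff = 65.9 × 99.3 / (65.9 + 99.3) ≈ 39.612 hours.
Remaining = 2010 × (1/2)^(150/39.612) = 2010 × (1/2)^3.7868 ≈ 145.64 dpm.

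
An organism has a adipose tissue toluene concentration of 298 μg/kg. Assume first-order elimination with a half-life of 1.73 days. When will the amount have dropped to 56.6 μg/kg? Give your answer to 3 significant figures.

Fraction remaining = 56.6/298 ≈ 0.18993.
n = log₂(298/56.6) = ln(5.265)/ln 2 ≈ 2.3964 half-lives.
t = n × t½ = 2.3964 × 1.73 ≈ 4.1458 days.

4.15 days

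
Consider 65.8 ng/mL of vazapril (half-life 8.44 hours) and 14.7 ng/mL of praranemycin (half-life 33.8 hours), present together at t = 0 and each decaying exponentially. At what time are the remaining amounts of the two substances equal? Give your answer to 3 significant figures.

24.3 hours

Set 65.8·(1/2)^(t/8.44) = 14.7·(1/2)^(t/33.8).
Taking log₂: log₂(65.8/14.7) = t·(1/8.44 − 1/33.8).
log₂(4.4762) = 2.1623; 1/8.44 − 1/33.8 = 0.088898.
t = 2.1623 / 0.088898 ≈ 24.323 hours.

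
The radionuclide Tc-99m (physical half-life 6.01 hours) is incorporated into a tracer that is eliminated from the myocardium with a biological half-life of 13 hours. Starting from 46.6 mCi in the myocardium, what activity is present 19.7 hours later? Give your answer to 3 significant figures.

1.68 mCi

1/t_eff = 1/t_phys + 1/t_biol = 1/6.01 + 1/13 = 0.24331 per hour.
t_eff = 6.01 × 13 / (6.01 + 13) ≈ 4.1099 hours.
Remaining = 46.6 × (1/2)^(19.7/4.1099) = 46.6 × (1/2)^4.7933 ≈ 1.6806 mCi.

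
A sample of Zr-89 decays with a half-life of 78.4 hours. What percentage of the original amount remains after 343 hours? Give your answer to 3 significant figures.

4.82%

n = 343/78.4 ≈ 4.375 half-lives.
Fraction remaining = (1/2)^4.375 ≈ 0.048194, i.e. 4.8194%.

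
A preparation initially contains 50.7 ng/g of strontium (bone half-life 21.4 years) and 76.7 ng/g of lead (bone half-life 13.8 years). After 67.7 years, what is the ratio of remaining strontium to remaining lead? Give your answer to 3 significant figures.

strontium: 50.7 × (1/2)^(67.7/21.4) = 50.7 × (1/2)^3.1636 ≈ 5.6583 ng/g.
lead: 76.7 × (1/2)^(67.7/13.8) = 76.7 × (1/2)^4.9058 ≈ 2.5586 ng/g.
Ratio ≈ 5.6583 / 2.5586 ≈ 2.2115.

2.21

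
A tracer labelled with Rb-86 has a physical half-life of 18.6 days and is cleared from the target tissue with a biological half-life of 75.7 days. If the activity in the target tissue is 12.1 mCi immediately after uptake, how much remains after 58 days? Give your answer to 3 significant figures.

0.819 mCi

1/t_eff = 1/t_phys + 1/t_biol = 1/18.6 + 1/75.7 = 0.066973 per day.
t_eff = 18.6 × 75.7 / (18.6 + 75.7) ≈ 14.931 days.
Remaining = 12.1 × (1/2)^(58/14.931) = 12.1 × (1/2)^3.8845 ≈ 0.81931 mCi.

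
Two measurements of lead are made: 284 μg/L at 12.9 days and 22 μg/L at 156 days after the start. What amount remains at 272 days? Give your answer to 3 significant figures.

2.77 μg/L

Over Δt = 156 − 12.9 = 143.1 days, the level fell by a factor of 284/22 ≈ 12.909.
n = log₂(12.909) ≈ 3.6903 half-lives, so t½ = 143.1/3.6903 ≈ 38.777 days.
From t = 156 to t = 272: 22 × (1/2)^((272−156)/38.777) ≈ 2.7663 μg/L.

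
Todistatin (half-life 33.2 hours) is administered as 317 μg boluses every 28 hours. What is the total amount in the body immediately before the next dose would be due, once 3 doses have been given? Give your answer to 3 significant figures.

330 μg

The 3 doses were given 84, 56, 28 hours ago.
Total = 317·(1/2)^(84/33.2) + 317·(1/2)^(56/33.2) + 317·(1/2)^(28/33.2)
      = 54.88 + 98.469 + 176.68 ≈ 330.03 μg.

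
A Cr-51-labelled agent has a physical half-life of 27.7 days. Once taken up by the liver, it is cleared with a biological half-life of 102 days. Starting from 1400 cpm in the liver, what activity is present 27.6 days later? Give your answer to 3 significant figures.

1/t_eff = 1/t_phys + 1/t_biol = 1/27.7 + 1/102 = 0.045905 per day.
t_eff = 27.7 × 102 / (27.7 + 102) ≈ 21.784 days.
Remaining = 1400 × (1/2)^(27.6/21.784) = 1400 × (1/2)^1.267 ≈ 581.74 cpm.

582 cpm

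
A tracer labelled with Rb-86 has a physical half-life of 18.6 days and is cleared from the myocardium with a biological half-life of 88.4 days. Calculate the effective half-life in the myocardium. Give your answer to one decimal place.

15.4 days

1/t_eff = 1/t_phys + 1/t_biol = 1/18.6 + 1/88.4 = 0.065076 per day.
t_eff = 18.6 × 88.4 / (18.6 + 88.4) ≈ 15.367 days.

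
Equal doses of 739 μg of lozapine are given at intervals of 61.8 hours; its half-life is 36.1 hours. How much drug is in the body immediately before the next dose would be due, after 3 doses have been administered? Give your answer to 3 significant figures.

315 μg

The 3 doses were given 185.4, 123.6, 61.8 hours ago.
Total = 739·(1/2)^(185.4/36.1) + 739·(1/2)^(123.6/36.1) + 739·(1/2)^(61.8/36.1)
      = 21.02 + 68.861 + 225.58 ≈ 315.46 μg.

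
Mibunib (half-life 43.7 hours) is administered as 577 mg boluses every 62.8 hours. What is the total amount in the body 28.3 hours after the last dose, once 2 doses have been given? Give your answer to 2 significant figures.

The 2 doses were given 91.1, 28.3 hours ago.
Total = 577·(1/2)^(91.1/43.7) + 577·(1/2)^(28.3/43.7)
      = 136.03 + 368.32 ≈ 504.35 mg.

500 mg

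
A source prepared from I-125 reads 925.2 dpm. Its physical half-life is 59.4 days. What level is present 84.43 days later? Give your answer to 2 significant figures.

Number of half-lives: n = 84.43/59.4 ≈ 1.4214.
Remaining = 925.2 × (1/2)^1.4214 = 925.2 × 0.37335 ≈ 345.43 dpm.

350 dpm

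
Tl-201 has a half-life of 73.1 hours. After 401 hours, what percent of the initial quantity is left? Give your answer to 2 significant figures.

2.2%

n = 401/73.1 ≈ 5.4856 half-lives.
Fraction remaining = (1/2)^5.4856 ≈ 0.022318, i.e. 2.2318%.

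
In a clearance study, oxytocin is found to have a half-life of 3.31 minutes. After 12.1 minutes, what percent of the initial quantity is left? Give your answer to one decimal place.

7.9%

n = 12.1/3.31 ≈ 3.6556 half-lives.
Fraction remaining = (1/2)^3.6556 ≈ 0.079352, i.e. 7.9352%.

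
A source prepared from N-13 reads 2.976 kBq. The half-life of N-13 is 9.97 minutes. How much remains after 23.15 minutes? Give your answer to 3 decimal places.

Number of half-lives: n = 23.15/9.97 ≈ 2.322.
Remaining = 2.976 × (1/2)^2.322 = 2.976 × 0.19999 ≈ 0.59518 kBq.

0.595 kBq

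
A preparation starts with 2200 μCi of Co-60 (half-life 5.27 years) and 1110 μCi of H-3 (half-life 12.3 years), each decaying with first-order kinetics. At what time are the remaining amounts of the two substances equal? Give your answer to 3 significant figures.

Set 2200·(1/2)^(t/5.27) = 1110·(1/2)^(t/12.3).
Taking log₂: log₂(2200/1110) = t·(1/5.27 − 1/12.3).
log₂(1.982) = 0.98694; 1/5.27 − 1/12.3 = 0.10845.
t = 0.98694 / 0.10845 ≈ 9.1002 years.

9.10 years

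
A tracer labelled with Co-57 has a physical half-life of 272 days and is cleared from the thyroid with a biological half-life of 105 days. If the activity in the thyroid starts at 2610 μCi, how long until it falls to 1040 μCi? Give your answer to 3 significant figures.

101 days

1/t_eff = 1/t_phys + 1/t_biol = 1/272 + 1/105 = 0.0132 per day.
t_eff = 272 × 105 / (272 + 105) ≈ 75.756 days.
n = log₂(2610/1040) ≈ 1.3275; t = 1.3275 × 75.756 ≈ 100.56 days.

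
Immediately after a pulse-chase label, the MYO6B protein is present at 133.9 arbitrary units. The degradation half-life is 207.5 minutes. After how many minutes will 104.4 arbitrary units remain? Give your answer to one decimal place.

74.5 minutes

Fraction remaining = 104.4/133.9 ≈ 0.77969.
n = log₂(133.9/104.4) = ln(1.2826)/ln 2 ≈ 0.35903 half-lives.
t = n × t½ = 0.35903 × 207.5 ≈ 74.5 minutes.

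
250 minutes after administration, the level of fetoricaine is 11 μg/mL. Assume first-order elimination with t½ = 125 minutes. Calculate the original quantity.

44 μg/mL

Number of half-lives elapsed: n = 250/125 ≈ 2.
A₀ = A × 2^n = 11 × 2^2 = 11 × 4 ≈ 44 μg/mL.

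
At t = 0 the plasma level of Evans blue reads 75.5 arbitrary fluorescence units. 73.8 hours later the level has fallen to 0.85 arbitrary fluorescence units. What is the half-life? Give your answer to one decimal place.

11.4 hours

A/A₀ = 0.85/75.5 ≈ 0.011258.
n = log₂(88.824) ≈ 6.4729 half-lives elapsed in 73.8 hours.
t½ = 73.8/6.4729 ≈ 11.401 hours.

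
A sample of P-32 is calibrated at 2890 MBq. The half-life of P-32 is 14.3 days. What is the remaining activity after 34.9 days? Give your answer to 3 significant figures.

532 MBq

Number of half-lives: n = 34.9/14.3 ≈ 2.4406.
Remaining = 2890 × (1/2)^2.4406 = 2890 × 0.18421 ≈ 532.37 MBq.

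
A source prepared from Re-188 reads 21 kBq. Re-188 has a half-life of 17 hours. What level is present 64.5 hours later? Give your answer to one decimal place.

1.5 kBq

Number of half-lives: n = 64.5/17 ≈ 3.7941.
Remaining = 21 × (1/2)^3.7941 = 21 × 0.072087 ≈ 1.5138 kBq.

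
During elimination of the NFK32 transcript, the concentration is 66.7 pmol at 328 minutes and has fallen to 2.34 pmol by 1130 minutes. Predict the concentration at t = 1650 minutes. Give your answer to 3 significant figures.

Over Δt = 1130 − 328 = 802 minutes, the level fell by a factor of 66.7/2.34 ≈ 28.504.
n = log₂(28.504) ≈ 4.8331 half-lives, so t½ = 802/4.8331 ≈ 165.94 minutes.
From t = 1130 to t = 1650: 2.34 × (1/2)^((1650−1130)/165.94) ≈ 0.26661 pmol.

0.267 pmol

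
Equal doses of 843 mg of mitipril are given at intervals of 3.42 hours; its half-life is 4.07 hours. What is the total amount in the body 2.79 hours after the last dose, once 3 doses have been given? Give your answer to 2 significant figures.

980 mg

The 3 doses were given 9.63, 6.21, 2.79 hours ago.
Total = 843·(1/2)^(9.63/4.07) + 843·(1/2)^(6.21/4.07) + 843·(1/2)^(2.79/4.07)
      = 163.52 + 292.76 + 524.17 ≈ 980.45 mg.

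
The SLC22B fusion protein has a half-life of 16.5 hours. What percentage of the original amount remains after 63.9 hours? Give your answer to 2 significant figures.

n = 63.9/16.5 ≈ 3.8727 half-lives.
Fraction remaining = (1/2)^3.8727 ≈ 0.068264, i.e. 6.8264%.

6.8%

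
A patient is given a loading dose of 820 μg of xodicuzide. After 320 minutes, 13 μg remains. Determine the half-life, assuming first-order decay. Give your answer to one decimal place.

53.5 minutes

A/A₀ = 13/820 ≈ 0.015854.
n = log₂(63.077) ≈ 5.979 half-lives elapsed in 320 minutes.
t½ = 320/5.979 ≈ 53.52 minutes.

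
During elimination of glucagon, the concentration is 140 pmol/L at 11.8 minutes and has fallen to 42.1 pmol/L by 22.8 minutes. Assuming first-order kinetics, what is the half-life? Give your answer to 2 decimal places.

6.35 minutes

Over Δt = 22.8 − 11.8 = 11 minutes, the level fell by a factor of 140/42.1 ≈ 3.3254.
n = log₂(3.3254) ≈ 1.7335 half-lives, so t½ = 11/1.7335 ≈ 6.3454 minutes.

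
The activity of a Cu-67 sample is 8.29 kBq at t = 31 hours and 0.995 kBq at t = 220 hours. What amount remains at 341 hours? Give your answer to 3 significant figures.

0.256 kBq

Over Δt = 220 − 31 = 189 hours, the level fell by a factor of 8.29/0.995 ≈ 8.3317.
n = log₂(8.3317) ≈ 3.0586 half-lives, so t½ = 189/3.0586 ≈ 61.793 hours.
From t = 220 to t = 341: 0.995 × (1/2)^((341−220)/61.793) ≈ 0.25607 kBq.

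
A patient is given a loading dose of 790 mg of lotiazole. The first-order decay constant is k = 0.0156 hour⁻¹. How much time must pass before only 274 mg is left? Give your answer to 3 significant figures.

67.9 hours

t½ = ln 2 / k = 0.69315 / 0.0156 ≈ 44.433 hours.
Fraction remaining = 274/790 ≈ 0.34684.
n = log₂(790/274) = ln(2.8832)/ln 2 ≈ 1.5277 half-lives.
t = n × t½ = 1.5277 × 44.433 ≈ 67.879 hours.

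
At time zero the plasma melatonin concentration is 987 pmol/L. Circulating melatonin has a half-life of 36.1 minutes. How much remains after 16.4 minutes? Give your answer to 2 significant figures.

720 pmol/L

Number of half-lives: n = 16.4/36.1 ≈ 0.45429.
Remaining = 987 × (1/2)^0.45429 = 987 × 0.72987 ≈ 720.38 pmol/L.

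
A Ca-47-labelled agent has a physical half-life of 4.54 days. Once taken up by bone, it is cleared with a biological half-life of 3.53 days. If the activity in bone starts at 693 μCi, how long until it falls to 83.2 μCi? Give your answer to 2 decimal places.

6.07 days

1/t_eff = 1/t_phys + 1/t_biol = 1/4.54 + 1/3.53 = 0.50355 per day.
t_eff = 4.54 × 3.53 / (4.54 + 3.53) ≈ 1.9859 days.
n = log₂(693/83.2) ≈ 3.0582; t = 3.0582 × 1.9859 ≈ 6.0733 days.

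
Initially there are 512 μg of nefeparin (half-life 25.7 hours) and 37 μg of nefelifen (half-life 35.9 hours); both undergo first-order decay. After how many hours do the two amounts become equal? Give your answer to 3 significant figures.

343 hours

Set 512·(1/2)^(t/25.7) = 37·(1/2)^(t/35.9).
Taking log₂: log₂(512/37) = t·(1/25.7 − 1/35.9).
log₂(13.838) = 3.7905; 1/25.7 − 1/35.9 = 0.011055.
t = 3.7905 / 0.011055 ≈ 342.87 hours.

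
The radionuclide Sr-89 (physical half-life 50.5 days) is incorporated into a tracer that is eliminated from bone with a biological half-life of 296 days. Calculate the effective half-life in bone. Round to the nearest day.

1/t_eff = 1/t_phys + 1/t_biol = 1/50.5 + 1/296 = 0.02318 per day.
t_eff = 50.5 × 296 / (50.5 + 296) ≈ 43.14 days.

43 days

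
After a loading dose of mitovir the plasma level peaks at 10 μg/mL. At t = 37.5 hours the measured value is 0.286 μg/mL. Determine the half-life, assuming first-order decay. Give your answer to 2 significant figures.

A/A₀ = 0.286/10 ≈ 0.0286.
n = log₂(34.965) ≈ 5.1278 half-lives elapsed in 37.5 hours.
t½ = 37.5/5.1278 ≈ 7.313 hours.

7.3 hours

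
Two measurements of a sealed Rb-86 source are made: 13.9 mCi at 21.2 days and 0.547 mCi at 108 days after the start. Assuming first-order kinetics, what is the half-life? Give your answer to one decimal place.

Over Δt = 108 − 21.2 = 86.8 days, the level fell by a factor of 13.9/0.547 ≈ 25.411.
n = log₂(25.411) ≈ 4.6674 half-lives, so t½ = 86.8/4.6674 ≈ 18.597 days.

18.6 days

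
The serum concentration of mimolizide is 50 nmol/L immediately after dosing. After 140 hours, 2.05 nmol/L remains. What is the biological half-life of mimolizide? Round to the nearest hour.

A/A₀ = 2.05/50 ≈ 0.041.
n = log₂(24.39) ≈ 4.6082 half-lives elapsed in 140 hours.
t½ = 140/4.6082 ≈ 30.38 hours.

30 hours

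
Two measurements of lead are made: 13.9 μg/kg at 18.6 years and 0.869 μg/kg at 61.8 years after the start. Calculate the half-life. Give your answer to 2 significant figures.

11 years

Over Δt = 61.8 − 18.6 = 43.2 years, the level fell by a factor of 13.9/0.869 ≈ 15.995.
n = log₂(15.995) ≈ 3.9996 half-lives, so t½ = 43.2/3.9996 ≈ 10.801 years.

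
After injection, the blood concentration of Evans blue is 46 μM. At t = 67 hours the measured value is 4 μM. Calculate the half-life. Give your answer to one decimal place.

A/A₀ = 4/46 ≈ 0.086957.
n = log₂(11.5) ≈ 3.5236 half-lives elapsed in 67 hours.
t½ = 67/3.5236 ≈ 19.015 hours.

19.0 hours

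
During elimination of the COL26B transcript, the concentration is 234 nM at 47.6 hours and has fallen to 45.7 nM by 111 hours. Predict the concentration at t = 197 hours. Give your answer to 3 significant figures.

Over Δt = 111 − 47.6 = 63.4 hours, the level fell by a factor of 234/45.7 ≈ 5.1204.
n = log₂(5.1204) ≈ 2.3562 half-lives, so t½ = 63.4/2.3562 ≈ 26.907 hours.
From t = 111 to t = 197: 45.7 × (1/2)^((197−111)/26.907) ≈ 4.9863 nM.

4.99 nM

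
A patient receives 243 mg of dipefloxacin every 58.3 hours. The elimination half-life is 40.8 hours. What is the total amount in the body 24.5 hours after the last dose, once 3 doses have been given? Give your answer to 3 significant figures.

242 mg

The 3 doses were given 141.1, 82.8, 24.5 hours ago.
Total = 243·(1/2)^(141.1/40.8) + 243·(1/2)^(82.8/40.8) + 243·(1/2)^(24.5/40.8)
      = 22.108 + 59.524 + 160.27 ≈ 241.9 mg.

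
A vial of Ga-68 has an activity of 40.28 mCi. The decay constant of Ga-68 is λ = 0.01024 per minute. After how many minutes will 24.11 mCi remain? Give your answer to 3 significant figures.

t½ = ln 2 / λ = 0.69315 / 0.01024 ≈ 67.69 minutes.
Fraction remaining = 24.11/40.28 ≈ 0.59856.
n = log₂(40.28/24.11) = ln(1.6707)/ln 2 ≈ 0.74043 half-lives.
t = n × t½ = 0.74043 × 67.69 ≈ 50.12 minutes.

50.1 minutes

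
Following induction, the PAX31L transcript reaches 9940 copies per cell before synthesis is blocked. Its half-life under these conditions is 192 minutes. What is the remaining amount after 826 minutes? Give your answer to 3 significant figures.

Number of half-lives: n = 826/192 ≈ 4.3021.
Remaining = 9940 × (1/2)^4.3021 = 9940 × 0.050693 ≈ 503.88 copies per cell.

504 copies per cell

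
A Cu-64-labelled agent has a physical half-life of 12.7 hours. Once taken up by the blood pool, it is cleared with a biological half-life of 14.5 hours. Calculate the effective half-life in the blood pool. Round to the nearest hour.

7 hours

1/t_eff = 1/t_phys + 1/t_biol = 1/12.7 + 1/14.5 = 0.14771 per hour.
t_eff = 12.7 × 14.5 / (12.7 + 14.5) ≈ 6.7702 hours.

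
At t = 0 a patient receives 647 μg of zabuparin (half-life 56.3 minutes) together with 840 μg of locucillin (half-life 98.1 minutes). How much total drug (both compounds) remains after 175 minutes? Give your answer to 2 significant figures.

320 μg

zabuparin: 647 × (1/2)^(175/56.3) = 647 × (1/2)^3.1083 ≈ 75.024 μg.
locucillin: 840 × (1/2)^(175/98.1) = 840 × (1/2)^1.7839 ≈ 243.93 μg.
Total = 75.024 + 243.93 ≈ 318.96 μg.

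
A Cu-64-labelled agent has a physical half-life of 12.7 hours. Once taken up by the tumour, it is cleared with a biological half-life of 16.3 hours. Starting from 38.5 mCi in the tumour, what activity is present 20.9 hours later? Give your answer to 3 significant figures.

5.06 mCi

1/t_eff = 1/t_phys + 1/t_biol = 1/12.7 + 1/16.3 = 0.14009 per hour.
t_eff = 12.7 × 16.3 / (12.7 + 16.3) ≈ 7.1383 hours.
Remaining = 38.5 × (1/2)^(20.9/7.1383) = 38.5 × (1/2)^2.9279 ≈ 5.0592 mCi.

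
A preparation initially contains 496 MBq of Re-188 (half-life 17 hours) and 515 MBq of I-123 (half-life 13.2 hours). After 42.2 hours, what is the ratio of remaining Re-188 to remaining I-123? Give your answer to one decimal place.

1.6

Re-188: 496 × (1/2)^(42.2/17) = 496 × (1/2)^2.4824 ≈ 88.76 MBq.
I-123: 515 × (1/2)^(42.2/13.2) = 515 × (1/2)^3.197 ≈ 56.16 MBq.
Ratio ≈ 88.76 / 56.16 ≈ 1.5805.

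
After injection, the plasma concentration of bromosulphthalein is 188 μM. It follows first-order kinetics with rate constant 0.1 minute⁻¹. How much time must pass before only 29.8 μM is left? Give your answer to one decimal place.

18.4 minutes

t½ = ln 2 / λ = 0.69315 / 0.1 ≈ 6.9315 minutes.
Fraction remaining = 29.8/188 ≈ 0.15851.
n = log₂(188/29.8) = ln(6.3087)/ln 2 ≈ 2.6573 half-lives.
t = n × t½ = 2.6573 × 6.9315 ≈ 18.419 minutes.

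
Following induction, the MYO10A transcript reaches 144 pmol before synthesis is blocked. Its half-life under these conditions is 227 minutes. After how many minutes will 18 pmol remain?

18/144 = 1/8, so 3 half-lives have elapsed.
t = 3 × 227 = 681 minutes.

681 minutes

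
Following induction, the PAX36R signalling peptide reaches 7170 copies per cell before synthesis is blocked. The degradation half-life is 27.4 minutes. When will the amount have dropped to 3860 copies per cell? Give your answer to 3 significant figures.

24.5 minutes

Fraction remaining = 3860/7170 ≈ 0.53835.
n = log₂(7170/3860) = ln(1.8575)/ln 2 ≈ 0.89337 half-lives.
t = n × t½ = 0.89337 × 27.4 ≈ 24.478 minutes.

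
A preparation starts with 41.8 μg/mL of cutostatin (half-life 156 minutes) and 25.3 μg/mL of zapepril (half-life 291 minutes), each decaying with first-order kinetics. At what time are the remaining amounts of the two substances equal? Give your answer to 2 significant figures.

Set 41.8·(1/2)^(t/156) = 25.3·(1/2)^(t/291).
Taking log₂: log₂(41.8/25.3) = t·(1/156 − 1/291).
log₂(1.6522) = 0.72437; 1/156 − 1/291 = 0.0029738.
t = 0.72437 / 0.0029738 ≈ 243.58 minutes.

240 minutes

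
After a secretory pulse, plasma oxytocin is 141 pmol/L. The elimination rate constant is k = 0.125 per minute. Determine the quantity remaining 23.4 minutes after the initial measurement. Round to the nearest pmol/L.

8 pmol/L

t½ = ln 2 / k = 0.69315 / 0.125 ≈ 5.5452 minutes.
Number of half-lives: n = 23.4/5.5452 ≈ 4.2199.
Remaining = 141 × (1/2)^4.2199 = 141 × 0.053665 ≈ 7.5667 pmol/L.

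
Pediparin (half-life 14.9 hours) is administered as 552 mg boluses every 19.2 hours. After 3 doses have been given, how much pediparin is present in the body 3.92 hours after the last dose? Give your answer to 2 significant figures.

The 3 doses were given 42.32, 23.12, 3.92 hours ago.
Total = 552·(1/2)^(42.32/14.9) + 552·(1/2)^(23.12/14.9) + 552·(1/2)^(3.92/14.9)
      = 77.078 + 188.29 + 459.98 ≈ 725.36 mg.

730 mg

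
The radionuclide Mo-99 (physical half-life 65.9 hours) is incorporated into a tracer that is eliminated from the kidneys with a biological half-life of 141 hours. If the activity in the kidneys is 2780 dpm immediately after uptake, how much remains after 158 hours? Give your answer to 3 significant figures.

243 dpm

1/t_eff = 1/t_phys + 1/t_biol = 1/65.9 + 1/141 = 0.022267 per hour.
t_eff = 65.9 × 141 / (65.9 + 141) ≈ 44.91 hours.
Remaining = 2780 × (1/2)^(158/44.91) = 2780 × (1/2)^3.5181 ≈ 242.65 dpm.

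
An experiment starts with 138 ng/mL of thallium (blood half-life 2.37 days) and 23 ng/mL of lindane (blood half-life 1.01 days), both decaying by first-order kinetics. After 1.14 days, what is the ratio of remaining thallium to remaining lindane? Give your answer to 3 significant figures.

9.40

thallium: 138 × (1/2)^(1.14/2.37) = 138 × (1/2)^0.48101 ≈ 98.873 ng/mL.
lindane: 23 × (1/2)^(1.14/1.01) = 23 × (1/2)^1.1287 ≈ 10.518 ng/mL.
Ratio ≈ 98.873 / 10.518 ≈ 9.4.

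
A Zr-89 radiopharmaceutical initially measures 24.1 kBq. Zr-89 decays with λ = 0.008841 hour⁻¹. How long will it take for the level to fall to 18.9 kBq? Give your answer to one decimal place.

t½ = ln 2 / λ = 0.69315 / 0.008841 ≈ 78.401 hours.
Fraction remaining = 18.9/24.1 ≈ 0.78423.
n = log₂(24.1/18.9) = ln(1.2751)/ln 2 ≈ 0.35065 half-lives.
t = n × t½ = 0.35065 × 78.401 ≈ 27.491 hours.

27.5 hours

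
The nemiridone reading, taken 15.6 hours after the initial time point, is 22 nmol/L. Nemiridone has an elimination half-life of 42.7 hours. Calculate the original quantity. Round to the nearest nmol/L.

28 nmol/L

Number of half-lives elapsed: n = 15.6/42.7 ≈ 0.36534.
A₀ = A × 2^n = 22 × 2^0.36534 = 22 × 1.2882 ≈ 28.34 nmol/L.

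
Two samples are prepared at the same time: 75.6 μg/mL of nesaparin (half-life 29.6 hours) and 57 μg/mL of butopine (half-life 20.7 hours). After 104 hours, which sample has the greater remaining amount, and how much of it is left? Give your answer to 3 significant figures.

nesaparin, 6.62 μg/mL

nesaparin: 75.6 × (1/2)^3.5135 ≈ 6.6199 μg/mL.
butopine: 57 × (1/2)^5.0242 ≈ 1.7517 μg/mL.
Nesaparin has more remaining, at ≈ 6.6199 μg/mL.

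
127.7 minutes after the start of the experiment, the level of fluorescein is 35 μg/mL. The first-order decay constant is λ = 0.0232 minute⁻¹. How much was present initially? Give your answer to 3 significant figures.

t½ = ln 2 / λ = 0.69315 / 0.0232 ≈ 29.877 minutes.
Number of half-lives elapsed: n = 127.7/29.877 ≈ 4.2742.
A₀ = A × 2^n = 35 × 2^4.2742 = 35 × 19.349 ≈ 677.21 μg/mL.

677 μg/mL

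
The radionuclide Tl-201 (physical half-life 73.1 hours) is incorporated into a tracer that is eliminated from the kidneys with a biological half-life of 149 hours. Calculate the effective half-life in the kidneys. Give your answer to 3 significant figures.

49.0 hours

1/t_eff = 1/t_phys + 1/t_biol = 1/73.1 + 1/149 = 0.020391 per hour.
t_eff = 73.1 × 149 / (73.1 + 149) ≈ 49.041 hours.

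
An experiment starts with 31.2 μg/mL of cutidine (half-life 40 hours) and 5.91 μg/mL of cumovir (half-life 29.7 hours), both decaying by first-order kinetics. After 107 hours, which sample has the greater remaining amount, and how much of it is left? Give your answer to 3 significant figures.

cutidine, 4.89 μg/mL

cutidine: 31.2 × (1/2)^2.675 ≈ 4.8854 μg/mL.
cumovir: 5.91 × (1/2)^3.6027 ≈ 0.48648 μg/mL.
Cutidine has more remaining, at ≈ 4.8854 μg/mL.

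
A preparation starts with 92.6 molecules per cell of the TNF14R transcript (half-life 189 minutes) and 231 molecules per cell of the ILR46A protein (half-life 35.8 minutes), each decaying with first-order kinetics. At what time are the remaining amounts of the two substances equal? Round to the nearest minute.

58 minutes

Set 92.6·(1/2)^(t/189) = 231·(1/2)^(t/35.8).
Taking log₂: log₂(92.6/231) = t·(1/189 − 1/35.8).
log₂(0.40087) = -1.3188; 1/189 − 1/35.8 = -0.022642.
t = -1.3188 / -0.022642 ≈ 58.246 minutes.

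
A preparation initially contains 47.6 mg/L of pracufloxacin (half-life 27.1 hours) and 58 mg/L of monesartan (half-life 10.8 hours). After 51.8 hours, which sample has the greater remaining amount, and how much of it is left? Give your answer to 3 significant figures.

pracufloxacin: 47.6 × (1/2)^1.9114 ≈ 12.653 mg/L.
monesartan: 58 × (1/2)^4.7963 ≈ 2.0874 mg/L.
Pracufloxacin has more remaining, at ≈ 12.653 mg/L.

pracufloxacin, 12.7 mg/L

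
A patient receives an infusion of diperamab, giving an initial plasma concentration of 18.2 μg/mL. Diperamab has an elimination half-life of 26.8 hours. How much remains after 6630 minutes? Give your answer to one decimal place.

1.0 μg/mL

Convert the elapsed time: 6630 minutes = 110.5 hours.
Number of half-lives: n = 110.5/26.8 ≈ 4.1231.
Remaining = 18.2 × (1/2)^4.1231 = 18.2 × 0.057387 ≈ 1.0444 μg/mL.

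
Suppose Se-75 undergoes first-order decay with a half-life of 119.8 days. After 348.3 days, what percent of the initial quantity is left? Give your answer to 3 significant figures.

n = 348.3/119.8 ≈ 2.9073 half-lives.
Fraction remaining = (1/2)^2.9073 ≈ 0.13329, i.e. 13.329%.

13.3%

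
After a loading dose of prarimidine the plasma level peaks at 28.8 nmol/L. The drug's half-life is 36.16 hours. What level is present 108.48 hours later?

Elapsed time is 3 half-lives (108.48/36.16).
Each half-life halves the amount: 28.8 × (1/2)^3 = 28.8/8 = 3.6 nmol/L.

3.6 nmol/L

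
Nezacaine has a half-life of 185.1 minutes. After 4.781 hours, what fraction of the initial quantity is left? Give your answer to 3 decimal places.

0.342

4.781 hours = 286.86 minutes.
n = 286.86/185.1 ≈ 1.5498 half-lives.
Fraction remaining = (1/2)^1.5498 ≈ 0.34157.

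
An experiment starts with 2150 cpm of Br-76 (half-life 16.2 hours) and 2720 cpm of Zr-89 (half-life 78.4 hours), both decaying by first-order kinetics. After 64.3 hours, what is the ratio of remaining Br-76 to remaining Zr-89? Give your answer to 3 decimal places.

0.089

Br-76: 2150 × (1/2)^(64.3/16.2) = 2150 × (1/2)^3.9691 ≈ 137.28 cpm.
Zr-89: 2720 × (1/2)^(64.3/78.4) = 2720 × (1/2)^0.82015 ≈ 1540.6 cpm.
Ratio ≈ 137.28 / 1540.6 ≈ 0.089111.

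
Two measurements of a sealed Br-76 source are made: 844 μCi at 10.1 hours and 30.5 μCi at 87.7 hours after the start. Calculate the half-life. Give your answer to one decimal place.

Over Δt = 87.7 − 10.1 = 77.6 hours, the level fell by a factor of 844/30.5 ≈ 27.672.
n = log₂(27.672) ≈ 4.7904 half-lives, so t½ = 77.6/4.7904 ≈ 16.199 hours.

16.2 hours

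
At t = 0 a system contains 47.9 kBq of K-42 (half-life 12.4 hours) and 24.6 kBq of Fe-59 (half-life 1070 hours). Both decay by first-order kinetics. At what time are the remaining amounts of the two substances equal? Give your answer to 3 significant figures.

Set 47.9·(1/2)^(t/12.4) = 24.6·(1/2)^(t/1070).
Taking log₂: log₂(47.9/24.6) = t·(1/12.4 − 1/1070).
log₂(1.9472) = 0.96137; 1/12.4 − 1/1070 = 0.079711.
t = 0.96137 / 0.079711 ≈ 12.061 hours.

12.1 hours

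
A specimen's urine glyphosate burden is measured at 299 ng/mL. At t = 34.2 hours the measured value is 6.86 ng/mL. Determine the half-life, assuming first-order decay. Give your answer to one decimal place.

6.3 hours

A/A₀ = 6.86/299 ≈ 0.022943.
n = log₂(43.586) ≈ 5.4458 half-lives elapsed in 34.2 hours.
t½ = 34.2/5.4458 ≈ 6.2801 hours.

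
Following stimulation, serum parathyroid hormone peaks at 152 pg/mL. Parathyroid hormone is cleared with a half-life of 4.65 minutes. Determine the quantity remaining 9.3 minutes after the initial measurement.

38 pg/mL

Elapsed time is 2 half-lives (9.3/4.65).
Each half-life halves the amount: 152 × (1/2)^2 = 152/4 = 38 pg/mL.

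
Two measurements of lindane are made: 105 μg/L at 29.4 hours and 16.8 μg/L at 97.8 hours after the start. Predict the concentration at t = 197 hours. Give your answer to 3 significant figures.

1.18 μg/L

Over Δt = 97.8 − 29.4 = 68.4 hours, the level fell by a factor of 105/16.8 ≈ 6.25.
n = log₂(6.25) ≈ 2.6439 half-lives, so t½ = 68.4/2.6439 ≈ 25.871 hours.
From t = 97.8 to t = 197: 16.8 × (1/2)^((197−97.8)/25.871) ≈ 1.1777 μg/L.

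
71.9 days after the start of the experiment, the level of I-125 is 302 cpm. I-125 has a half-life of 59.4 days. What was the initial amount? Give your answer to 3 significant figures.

699 cpm

Number of half-lives elapsed: n = 71.9/59.4 ≈ 1.2104.
A₀ = A × 2^n = 302 × 2^1.2104 = 302 × 2.3141 ≈ 698.85 cpm.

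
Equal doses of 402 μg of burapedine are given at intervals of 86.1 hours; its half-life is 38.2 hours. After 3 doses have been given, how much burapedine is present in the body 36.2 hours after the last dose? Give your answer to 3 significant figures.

261 μg

The 3 doses were given 208.4, 122.3, 36.2 hours ago.
Total = 402·(1/2)^(208.4/38.2) + 402·(1/2)^(122.3/38.2) + 402·(1/2)^(36.2/38.2)
      = 9.1613 + 43.698 + 208.43 ≈ 261.29 μg.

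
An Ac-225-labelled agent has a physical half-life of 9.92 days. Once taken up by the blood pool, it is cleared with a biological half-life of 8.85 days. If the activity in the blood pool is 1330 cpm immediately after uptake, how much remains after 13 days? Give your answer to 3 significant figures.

1/t_eff = 1/t_phys + 1/t_biol = 1/9.92 + 1/8.85 = 0.2138 per day.
t_eff = 9.92 × 8.85 / (9.92 + 8.85) ≈ 4.6773 days.
Remaining = 1330 × (1/2)^(13/4.6773) = 1330 × (1/2)^2.7794 ≈ 193.72 cpm.

194 cpm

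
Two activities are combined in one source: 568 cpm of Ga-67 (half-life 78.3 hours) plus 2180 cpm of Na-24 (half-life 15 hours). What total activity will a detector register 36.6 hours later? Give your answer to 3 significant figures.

Ga-67: 568 × (1/2)^(36.6/78.3) = 568 × (1/2)^0.46743 ≈ 410.81 cpm.
Na-24: 2180 × (1/2)^(36.6/15) = 2180 × (1/2)^2.44 ≈ 401.74 cpm.
Total = 410.81 + 401.74 ≈ 812.54 cpm.

813 cpm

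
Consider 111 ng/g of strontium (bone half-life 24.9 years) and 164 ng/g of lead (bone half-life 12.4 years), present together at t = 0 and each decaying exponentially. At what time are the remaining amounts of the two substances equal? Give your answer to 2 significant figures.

Set 111·(1/2)^(t/24.9) = 164·(1/2)^(t/12.4).
Taking log₂: log₂(111/164) = t·(1/24.9 − 1/12.4).
log₂(0.67683) = -0.56314; 1/24.9 − 1/12.4 = -0.040485.
t = -0.56314 / -0.040485 ≈ 13.91 years.

14 years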